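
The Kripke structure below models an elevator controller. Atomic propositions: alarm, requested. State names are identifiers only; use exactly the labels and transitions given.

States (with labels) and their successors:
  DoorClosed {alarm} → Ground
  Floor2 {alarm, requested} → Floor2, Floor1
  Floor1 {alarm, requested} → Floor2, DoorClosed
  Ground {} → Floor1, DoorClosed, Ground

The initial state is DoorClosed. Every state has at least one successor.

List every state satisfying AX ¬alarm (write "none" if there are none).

{DoorClosed}

States satisfying ¬alarm: {Ground}.
States satisfying AX ¬alarm: {DoorClosed}.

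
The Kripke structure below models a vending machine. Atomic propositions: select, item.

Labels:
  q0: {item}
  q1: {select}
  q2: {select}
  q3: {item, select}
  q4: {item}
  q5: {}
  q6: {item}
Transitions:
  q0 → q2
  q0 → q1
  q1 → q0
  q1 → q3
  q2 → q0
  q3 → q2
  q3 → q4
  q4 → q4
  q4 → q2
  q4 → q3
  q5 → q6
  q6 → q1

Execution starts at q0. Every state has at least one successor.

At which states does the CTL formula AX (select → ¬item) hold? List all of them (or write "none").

States satisfying select → ¬item: {q0, q1, q2, q4, q5, q6}.
States satisfying AX (select → ¬item): {q0, q2, q3, q5, q6}.

{q0, q2, q3, q5, q6}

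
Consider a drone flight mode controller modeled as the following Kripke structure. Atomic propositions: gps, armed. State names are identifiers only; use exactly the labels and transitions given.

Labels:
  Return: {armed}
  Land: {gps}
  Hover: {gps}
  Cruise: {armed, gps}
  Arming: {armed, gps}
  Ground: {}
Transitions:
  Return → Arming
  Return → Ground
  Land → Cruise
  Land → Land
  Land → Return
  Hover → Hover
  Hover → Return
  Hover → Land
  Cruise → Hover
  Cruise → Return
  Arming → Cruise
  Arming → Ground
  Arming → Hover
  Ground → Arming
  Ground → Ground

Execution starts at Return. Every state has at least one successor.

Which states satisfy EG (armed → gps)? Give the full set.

{Land, Hover, Cruise, Arming, Ground}

States satisfying armed → gps: {Land, Hover, Cruise, Arming, Ground}.
States satisfying EG (armed → gps): {Land, Hover, Cruise, Arming, Ground}.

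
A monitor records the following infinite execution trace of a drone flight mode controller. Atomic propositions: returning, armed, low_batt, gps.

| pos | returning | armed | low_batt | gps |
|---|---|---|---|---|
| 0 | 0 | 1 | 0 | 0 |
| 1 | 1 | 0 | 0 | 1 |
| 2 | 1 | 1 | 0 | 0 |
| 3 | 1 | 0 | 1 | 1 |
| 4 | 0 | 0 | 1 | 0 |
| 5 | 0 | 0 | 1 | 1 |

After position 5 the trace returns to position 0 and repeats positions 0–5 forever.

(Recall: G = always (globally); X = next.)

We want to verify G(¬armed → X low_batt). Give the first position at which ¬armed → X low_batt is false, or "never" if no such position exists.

Check ¬armed → X low_batt at each position in order: 0 ✓.
At position 1 the labels are {gps, returning} and the next position 2 has {armed, returning}, so ¬armed → X low_batt is false there. This is the first violation.

1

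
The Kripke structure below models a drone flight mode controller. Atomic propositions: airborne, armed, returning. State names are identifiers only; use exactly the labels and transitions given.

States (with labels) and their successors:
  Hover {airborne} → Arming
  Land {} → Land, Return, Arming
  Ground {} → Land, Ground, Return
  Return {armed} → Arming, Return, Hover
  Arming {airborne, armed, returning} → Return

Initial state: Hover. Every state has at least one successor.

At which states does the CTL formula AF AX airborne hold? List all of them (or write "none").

{Hover}

States satisfying AX airborne: {Hover}.
States satisfying AF AX airborne: {Hover}.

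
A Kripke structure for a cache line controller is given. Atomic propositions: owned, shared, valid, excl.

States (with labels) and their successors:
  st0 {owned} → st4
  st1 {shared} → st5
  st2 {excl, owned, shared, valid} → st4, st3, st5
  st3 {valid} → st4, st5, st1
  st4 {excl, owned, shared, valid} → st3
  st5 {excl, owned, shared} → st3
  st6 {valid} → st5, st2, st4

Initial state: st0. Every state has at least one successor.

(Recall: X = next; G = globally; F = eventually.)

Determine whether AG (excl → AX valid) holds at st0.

States satisfying excl → AX valid: {st0, st1, st3, st4, st5, st6}.
States satisfying AG (excl → AX valid): {st0, st1, st3, st4, st5}.
Every state reachable from st0 satisfies excl → AX valid.
st0 ∈ Sat(AG (excl → AX valid)).

Yes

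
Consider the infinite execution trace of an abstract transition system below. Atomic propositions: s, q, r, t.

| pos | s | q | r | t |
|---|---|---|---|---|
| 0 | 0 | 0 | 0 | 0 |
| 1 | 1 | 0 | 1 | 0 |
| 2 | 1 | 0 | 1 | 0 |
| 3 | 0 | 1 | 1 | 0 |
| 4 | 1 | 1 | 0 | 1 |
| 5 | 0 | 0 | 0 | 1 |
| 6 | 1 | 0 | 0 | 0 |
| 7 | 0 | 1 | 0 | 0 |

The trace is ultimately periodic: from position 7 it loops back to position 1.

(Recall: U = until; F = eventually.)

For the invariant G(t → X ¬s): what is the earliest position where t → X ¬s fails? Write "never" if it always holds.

5

Check t → X ¬s at each position in order: 0 ✓, 1 ✓, 2 ✓, 3 ✓, 4 ✓.
At position 5 the labels are {t} and the next position 6 has {s}, so t → X ¬s is false there. This is the first violation.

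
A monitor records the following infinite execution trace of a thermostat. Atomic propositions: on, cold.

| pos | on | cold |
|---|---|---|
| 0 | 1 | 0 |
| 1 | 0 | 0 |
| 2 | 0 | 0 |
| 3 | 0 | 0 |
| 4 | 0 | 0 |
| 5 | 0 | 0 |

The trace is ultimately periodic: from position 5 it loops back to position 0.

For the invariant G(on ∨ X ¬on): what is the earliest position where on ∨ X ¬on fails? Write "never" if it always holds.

5

Check on ∨ X ¬on at each position in order: 0 ✓, 1 ✓, 2 ✓, 3 ✓, 4 ✓.
At position 5 the labels are {} and the next position 0 has {on}, so on ∨ X ¬on is false there. This is the first violation.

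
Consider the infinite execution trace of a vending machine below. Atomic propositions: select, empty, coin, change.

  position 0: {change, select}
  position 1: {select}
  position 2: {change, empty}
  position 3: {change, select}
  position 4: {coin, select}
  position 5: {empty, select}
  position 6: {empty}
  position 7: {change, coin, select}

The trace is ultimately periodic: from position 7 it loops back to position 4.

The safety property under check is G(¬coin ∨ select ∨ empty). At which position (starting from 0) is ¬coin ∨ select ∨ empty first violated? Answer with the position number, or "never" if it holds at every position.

¬coin ∨ select ∨ empty holds at every position 0..7, and those are all the positions the trace ever visits, so the invariant G(¬coin ∨ select ∨ empty) is never violated.

never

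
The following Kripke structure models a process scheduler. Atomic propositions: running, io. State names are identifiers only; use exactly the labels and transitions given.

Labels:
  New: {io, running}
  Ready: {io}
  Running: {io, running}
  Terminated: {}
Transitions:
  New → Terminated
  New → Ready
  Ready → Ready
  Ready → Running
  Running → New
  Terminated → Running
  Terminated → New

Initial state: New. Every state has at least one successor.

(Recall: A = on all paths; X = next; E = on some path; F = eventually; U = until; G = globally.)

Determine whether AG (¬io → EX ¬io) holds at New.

States satisfying ¬io → EX ¬io: {New, Ready, Running}.
States satisfying AG (¬io → EX ¬io): ∅.
Terminated is reachable from New and violates ¬io → EX ¬io, so AG fails at New.
New ∉ Sat(AG (¬io → EX ¬io)).

No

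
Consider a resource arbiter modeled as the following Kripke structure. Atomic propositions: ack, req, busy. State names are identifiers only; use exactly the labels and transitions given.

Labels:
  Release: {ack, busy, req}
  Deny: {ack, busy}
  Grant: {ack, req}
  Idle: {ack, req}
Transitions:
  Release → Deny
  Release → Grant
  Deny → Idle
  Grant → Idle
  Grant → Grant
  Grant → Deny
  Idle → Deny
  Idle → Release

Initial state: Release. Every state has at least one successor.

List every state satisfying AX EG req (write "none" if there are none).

{Deny}

States satisfying EG req: {Release, Grant, Idle}.
States satisfying AX EG req: {Deny}.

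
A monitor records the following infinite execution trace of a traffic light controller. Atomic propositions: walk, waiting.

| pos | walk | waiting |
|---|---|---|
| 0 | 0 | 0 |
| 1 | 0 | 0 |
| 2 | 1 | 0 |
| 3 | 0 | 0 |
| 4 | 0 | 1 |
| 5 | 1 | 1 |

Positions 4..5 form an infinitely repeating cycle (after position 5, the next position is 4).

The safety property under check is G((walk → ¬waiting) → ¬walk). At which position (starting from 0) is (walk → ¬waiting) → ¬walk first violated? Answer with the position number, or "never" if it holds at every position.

Check (walk → ¬waiting) → ¬walk at each position in order: 0 ✓, 1 ✓.
At position 2 the labels are {walk}, so (walk → ¬waiting) → ¬walk is false there. This is the first violation.

2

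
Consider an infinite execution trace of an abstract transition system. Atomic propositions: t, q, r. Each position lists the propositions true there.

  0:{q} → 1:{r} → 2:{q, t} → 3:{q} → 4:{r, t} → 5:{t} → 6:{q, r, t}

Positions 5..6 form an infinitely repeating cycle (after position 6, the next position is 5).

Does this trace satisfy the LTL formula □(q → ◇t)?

q → ◇t holds at every position 0..6, and those are all positions ever visited, so □(q → ◇t) holds.
Positions where q holds: 0, 2, 3, 6.
Check ◇t at each: 0→ok, 2→ok, 3→ok, 6→ok.

Satisfied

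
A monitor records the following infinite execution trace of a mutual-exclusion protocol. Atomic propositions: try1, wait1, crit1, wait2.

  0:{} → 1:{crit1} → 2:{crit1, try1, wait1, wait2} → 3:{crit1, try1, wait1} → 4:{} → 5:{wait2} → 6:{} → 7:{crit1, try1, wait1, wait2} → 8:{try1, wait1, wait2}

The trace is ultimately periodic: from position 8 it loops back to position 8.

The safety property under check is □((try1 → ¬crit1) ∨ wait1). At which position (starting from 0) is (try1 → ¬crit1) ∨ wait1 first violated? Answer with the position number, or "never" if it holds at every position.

never

(try1 → ¬crit1) ∨ wait1 holds at every position 0..8, and those are all the positions the trace ever visits, so the invariant □((try1 → ¬crit1) ∨ wait1) is never violated.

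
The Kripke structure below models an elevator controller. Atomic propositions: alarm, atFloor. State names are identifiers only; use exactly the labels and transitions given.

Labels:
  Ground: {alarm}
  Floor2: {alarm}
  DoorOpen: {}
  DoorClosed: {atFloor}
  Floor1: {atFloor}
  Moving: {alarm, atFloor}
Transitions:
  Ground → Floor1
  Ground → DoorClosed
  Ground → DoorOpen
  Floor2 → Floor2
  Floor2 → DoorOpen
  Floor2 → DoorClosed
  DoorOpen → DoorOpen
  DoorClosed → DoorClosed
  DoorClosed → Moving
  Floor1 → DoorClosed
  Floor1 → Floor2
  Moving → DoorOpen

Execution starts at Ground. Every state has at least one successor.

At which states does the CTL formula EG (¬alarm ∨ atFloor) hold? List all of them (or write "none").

States satisfying ¬alarm ∨ atFloor: {DoorOpen, DoorClosed, Floor1, Moving}.
States satisfying EG (¬alarm ∨ atFloor): {DoorOpen, DoorClosed, Floor1, Moving}.

{DoorOpen, DoorClosed, Floor1, Moving}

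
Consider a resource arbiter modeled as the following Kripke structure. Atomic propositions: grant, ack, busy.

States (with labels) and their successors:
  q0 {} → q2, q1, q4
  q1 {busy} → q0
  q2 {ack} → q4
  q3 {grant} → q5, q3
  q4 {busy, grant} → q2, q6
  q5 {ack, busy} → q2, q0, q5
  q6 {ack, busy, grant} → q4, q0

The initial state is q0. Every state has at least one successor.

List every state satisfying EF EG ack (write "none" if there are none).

{q3, q5}

States satisfying EG ack: {q5}.
States satisfying EF EG ack: {q3, q5}.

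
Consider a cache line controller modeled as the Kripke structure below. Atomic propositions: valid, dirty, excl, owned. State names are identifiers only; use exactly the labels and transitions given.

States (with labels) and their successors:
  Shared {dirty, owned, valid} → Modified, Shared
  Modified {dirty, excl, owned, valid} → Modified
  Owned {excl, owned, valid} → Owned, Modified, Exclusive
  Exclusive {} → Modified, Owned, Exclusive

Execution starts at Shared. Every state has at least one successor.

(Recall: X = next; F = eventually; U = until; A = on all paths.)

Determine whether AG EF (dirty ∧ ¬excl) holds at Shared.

States satisfying EF (dirty ∧ ¬excl): {Shared}.
States satisfying AG EF (dirty ∧ ¬excl): ∅.
Modified is reachable from Shared and violates EF (dirty ∧ ¬excl), so AG fails at Shared.
Shared ∉ Sat(AG EF (dirty ∧ ¬excl)).

No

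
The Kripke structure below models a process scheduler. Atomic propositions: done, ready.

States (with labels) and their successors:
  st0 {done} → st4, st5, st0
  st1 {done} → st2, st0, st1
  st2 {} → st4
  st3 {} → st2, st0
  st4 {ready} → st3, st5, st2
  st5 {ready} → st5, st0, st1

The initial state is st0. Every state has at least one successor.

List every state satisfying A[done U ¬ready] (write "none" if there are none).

{st0, st1, st2, st3}

States satisfying done: {st0, st1}.
States satisfying ¬ready: {st0, st1, st2, st3}.
States satisfying A[done U ¬ready]: {st0, st1, st2, st3}.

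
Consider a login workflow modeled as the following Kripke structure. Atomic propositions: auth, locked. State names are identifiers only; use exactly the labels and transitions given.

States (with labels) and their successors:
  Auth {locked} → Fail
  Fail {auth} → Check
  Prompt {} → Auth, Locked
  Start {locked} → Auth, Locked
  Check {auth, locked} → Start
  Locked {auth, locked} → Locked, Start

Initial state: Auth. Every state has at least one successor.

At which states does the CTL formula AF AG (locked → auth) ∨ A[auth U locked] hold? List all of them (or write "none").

States satisfying AG (locked → auth): ∅.
States satisfying AF AG (locked → auth): ∅.
States satisfying auth: {Fail, Check, Locked}.
States satisfying locked: {Auth, Start, Check, Locked}.
States satisfying A[auth U locked]: {Auth, Fail, Start, Check, Locked}.
States satisfying AF AG (locked → auth) ∨ A[auth U locked]: {Auth, Fail, Start, Check, Locked}.

{Auth, Fail, Start, Check, Locked}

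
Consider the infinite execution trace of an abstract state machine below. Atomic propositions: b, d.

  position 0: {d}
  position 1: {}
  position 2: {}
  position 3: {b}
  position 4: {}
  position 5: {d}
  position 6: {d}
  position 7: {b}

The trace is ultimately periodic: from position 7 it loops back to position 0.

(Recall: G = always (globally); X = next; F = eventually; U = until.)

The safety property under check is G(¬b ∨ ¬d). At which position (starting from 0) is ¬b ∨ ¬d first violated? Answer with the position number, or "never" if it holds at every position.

¬b ∨ ¬d holds at every position 0..7, and those are all the positions the trace ever visits, so the invariant G(¬b ∨ ¬d) is never violated.

never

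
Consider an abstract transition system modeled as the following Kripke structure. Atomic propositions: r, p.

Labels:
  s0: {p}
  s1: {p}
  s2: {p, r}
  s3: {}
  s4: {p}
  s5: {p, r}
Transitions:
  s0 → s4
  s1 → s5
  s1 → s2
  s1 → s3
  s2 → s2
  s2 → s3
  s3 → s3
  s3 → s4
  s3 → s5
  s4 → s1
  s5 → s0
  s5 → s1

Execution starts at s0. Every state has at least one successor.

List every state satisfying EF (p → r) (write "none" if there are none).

States satisfying p → r: {s2, s3, s5}.
States satisfying EF (p → r): {s0, s1, s2, s3, s4, s5}.

{s0, s1, s2, s3, s4, s5}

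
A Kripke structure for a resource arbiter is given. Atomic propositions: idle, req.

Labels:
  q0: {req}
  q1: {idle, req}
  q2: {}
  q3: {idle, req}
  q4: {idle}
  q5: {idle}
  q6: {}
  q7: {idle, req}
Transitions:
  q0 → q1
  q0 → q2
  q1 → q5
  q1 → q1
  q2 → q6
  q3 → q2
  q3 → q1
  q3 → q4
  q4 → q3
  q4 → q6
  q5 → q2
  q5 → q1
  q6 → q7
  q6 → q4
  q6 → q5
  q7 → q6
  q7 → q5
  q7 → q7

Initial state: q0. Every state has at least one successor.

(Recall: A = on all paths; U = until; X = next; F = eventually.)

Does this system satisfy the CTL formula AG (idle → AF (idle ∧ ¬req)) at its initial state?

States satisfying idle → AF (idle ∧ ¬req): {q0, q2, q4, q5, q6}.
States satisfying AG (idle → AF (idle ∧ ¬req)): ∅.
q1 is reachable from q0 and violates idle → AF (idle ∧ ¬req), so AG fails at q0.
q0 ∉ Sat(AG (idle → AF (idle ∧ ¬req))).

Violated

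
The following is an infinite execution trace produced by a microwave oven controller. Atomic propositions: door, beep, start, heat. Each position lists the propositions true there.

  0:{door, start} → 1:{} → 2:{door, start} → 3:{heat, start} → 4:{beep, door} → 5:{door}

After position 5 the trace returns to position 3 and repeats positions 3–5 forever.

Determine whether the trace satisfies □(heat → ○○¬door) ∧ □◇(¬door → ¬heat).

heat → ○○¬door must hold at every position from 0 onward. It fails at position 3, so □(heat → ○○¬door) is false.
Positions where heat holds: 3.
Check ○○¬door at each: 3→fails.
◇(¬door → ¬heat) holds at every position 0..5, and those are all positions ever visited, so □◇(¬door → ¬heat) holds.
At position 0: □(heat → ○○¬door) is false; □◇(¬door → ¬heat) is true; so □(heat → ○○¬door) ∧ □◇(¬door → ¬heat) is false.

Does not hold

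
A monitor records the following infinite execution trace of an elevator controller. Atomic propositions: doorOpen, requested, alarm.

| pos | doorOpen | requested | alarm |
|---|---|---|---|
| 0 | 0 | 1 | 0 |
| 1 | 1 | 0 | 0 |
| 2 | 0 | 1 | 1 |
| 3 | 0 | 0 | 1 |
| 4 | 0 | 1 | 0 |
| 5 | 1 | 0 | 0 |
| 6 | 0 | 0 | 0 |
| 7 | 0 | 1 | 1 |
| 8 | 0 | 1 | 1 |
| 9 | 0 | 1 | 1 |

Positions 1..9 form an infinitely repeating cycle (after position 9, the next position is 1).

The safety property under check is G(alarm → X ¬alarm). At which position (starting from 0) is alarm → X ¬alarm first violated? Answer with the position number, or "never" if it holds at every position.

Check alarm → X ¬alarm at each position in order: 0 ✓, 1 ✓.
At position 2 the labels are {alarm, requested} and the next position 3 has {alarm}, so alarm → X ¬alarm is false there. This is the first violation.

2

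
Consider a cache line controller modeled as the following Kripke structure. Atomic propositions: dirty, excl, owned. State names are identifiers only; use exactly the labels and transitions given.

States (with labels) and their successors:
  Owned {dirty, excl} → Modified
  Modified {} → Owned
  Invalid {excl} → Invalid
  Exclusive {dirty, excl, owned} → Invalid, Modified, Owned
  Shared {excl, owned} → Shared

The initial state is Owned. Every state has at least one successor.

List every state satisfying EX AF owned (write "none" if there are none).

{Shared}

States satisfying AF owned: {Exclusive, Shared}.
States satisfying EX AF owned: {Shared}.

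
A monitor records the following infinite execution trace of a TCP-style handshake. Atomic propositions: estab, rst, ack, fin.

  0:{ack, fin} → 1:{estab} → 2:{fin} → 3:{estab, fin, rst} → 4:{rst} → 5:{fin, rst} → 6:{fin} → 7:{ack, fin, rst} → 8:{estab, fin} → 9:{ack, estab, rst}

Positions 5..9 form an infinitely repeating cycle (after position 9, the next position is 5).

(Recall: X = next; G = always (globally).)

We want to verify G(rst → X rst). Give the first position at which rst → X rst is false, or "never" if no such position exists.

Check rst → X rst at each position in order: 0 ✓, 1 ✓, 2 ✓, 3 ✓, 4 ✓.
At position 5 the labels are {fin, rst} and the next position 6 has {fin}, so rst → X rst is false there. This is the first violation.

5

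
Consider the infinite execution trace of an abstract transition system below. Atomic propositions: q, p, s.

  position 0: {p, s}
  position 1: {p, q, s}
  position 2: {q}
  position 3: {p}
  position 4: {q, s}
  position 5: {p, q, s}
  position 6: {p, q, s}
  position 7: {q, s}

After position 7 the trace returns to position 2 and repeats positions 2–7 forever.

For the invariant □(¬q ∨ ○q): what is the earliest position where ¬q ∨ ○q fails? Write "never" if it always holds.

Check ¬q ∨ ○q at each position in order: 0 ✓, 1 ✓.
At position 2 the labels are {q} and the next position 3 has {p}, so ¬q ∨ ○q is false there. This is the first violation.

2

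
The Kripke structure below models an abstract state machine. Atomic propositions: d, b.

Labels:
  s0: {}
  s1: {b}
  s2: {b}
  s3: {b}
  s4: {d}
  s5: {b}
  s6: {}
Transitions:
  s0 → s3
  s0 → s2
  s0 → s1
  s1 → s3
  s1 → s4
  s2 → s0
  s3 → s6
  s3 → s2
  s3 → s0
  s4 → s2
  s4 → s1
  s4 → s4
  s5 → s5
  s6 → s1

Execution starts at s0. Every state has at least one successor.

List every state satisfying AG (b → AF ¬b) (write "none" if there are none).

States satisfying b → AF ¬b: {s0, s1, s2, s3, s4, s6}.
States satisfying AG (b → AF ¬b): {s0, s1, s2, s3, s4, s6}.

{s0, s1, s2, s3, s4, s6}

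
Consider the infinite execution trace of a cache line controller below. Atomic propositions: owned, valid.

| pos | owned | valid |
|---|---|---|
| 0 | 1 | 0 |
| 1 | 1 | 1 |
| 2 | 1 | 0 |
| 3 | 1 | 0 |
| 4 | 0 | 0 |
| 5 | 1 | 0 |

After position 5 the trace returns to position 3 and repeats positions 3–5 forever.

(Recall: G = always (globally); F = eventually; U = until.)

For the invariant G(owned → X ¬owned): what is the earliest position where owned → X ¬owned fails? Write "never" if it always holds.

At position 0 the labels are {owned} and the next position 1 has {owned, valid}, so owned → X ¬owned is false there. This is the first violation.

0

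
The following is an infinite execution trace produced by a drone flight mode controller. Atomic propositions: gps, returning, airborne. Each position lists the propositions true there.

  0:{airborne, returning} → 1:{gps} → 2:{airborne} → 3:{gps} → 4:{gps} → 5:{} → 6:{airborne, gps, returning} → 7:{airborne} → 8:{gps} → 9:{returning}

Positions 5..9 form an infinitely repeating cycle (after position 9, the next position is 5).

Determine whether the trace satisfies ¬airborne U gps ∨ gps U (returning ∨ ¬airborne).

Yes

Walking from position 0: at position 0, gps has not yet held and ¬airborne fails, so ¬airborne U gps is false.
Walking from position 0: returning ∨ ¬airborne first holds at position 0, and gps holds at every earlier position along the way, so gps U (returning ∨ ¬airborne) holds.
At position 0: ¬airborne U gps is false; gps U (returning ∨ ¬airborne) is true; so ¬airborne U gps ∨ gps U (returning ∨ ¬airborne) is true.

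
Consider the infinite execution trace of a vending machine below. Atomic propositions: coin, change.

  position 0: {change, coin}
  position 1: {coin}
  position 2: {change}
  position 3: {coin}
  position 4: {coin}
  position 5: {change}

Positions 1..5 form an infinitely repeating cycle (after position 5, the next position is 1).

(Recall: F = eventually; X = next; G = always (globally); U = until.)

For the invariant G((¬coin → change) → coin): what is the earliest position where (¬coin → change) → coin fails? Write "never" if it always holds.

2

Check (¬coin → change) → coin at each position in order: 0 ✓, 1 ✓.
At position 2 the labels are {change}, so (¬coin → change) → coin is false there. This is the first violation.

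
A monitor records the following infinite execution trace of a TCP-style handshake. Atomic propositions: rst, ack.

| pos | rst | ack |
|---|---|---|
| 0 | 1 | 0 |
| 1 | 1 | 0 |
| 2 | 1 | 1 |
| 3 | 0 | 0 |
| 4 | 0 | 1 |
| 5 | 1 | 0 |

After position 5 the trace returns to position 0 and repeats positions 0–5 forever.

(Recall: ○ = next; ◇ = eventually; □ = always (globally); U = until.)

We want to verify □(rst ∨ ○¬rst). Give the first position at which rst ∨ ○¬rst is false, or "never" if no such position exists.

4

Check rst ∨ ○¬rst at each position in order: 0 ✓, 1 ✓, 2 ✓, 3 ✓.
At position 4 the labels are {ack} and the next position 5 has {rst}, so rst ∨ ○¬rst is false there. This is the first violation.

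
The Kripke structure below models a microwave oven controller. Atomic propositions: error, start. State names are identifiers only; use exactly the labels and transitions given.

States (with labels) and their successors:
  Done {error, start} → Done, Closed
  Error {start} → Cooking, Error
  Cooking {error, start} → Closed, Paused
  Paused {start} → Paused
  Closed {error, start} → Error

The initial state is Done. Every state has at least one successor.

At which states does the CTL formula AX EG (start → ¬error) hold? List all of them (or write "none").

{Paused, Closed}

States satisfying EG (start → ¬error): {Error, Paused}.
States satisfying AX EG (start → ¬error): {Paused, Closed}.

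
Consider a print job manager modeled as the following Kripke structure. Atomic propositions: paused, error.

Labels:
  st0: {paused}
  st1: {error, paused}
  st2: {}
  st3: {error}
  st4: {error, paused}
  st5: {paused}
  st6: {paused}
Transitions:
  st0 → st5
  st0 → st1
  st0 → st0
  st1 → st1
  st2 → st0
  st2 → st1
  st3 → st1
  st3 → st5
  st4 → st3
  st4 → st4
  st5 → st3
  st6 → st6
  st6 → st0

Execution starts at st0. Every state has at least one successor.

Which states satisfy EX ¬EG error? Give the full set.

States satisfying ¬EG error: {st0, st2, st5, st6}.
States satisfying EX ¬EG error: {st0, st2, st3, st6}.

{st0, st2, st3, st6}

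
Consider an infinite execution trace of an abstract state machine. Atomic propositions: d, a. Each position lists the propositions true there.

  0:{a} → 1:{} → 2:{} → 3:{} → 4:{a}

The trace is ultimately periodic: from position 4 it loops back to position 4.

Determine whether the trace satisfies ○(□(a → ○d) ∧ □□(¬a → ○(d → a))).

Violated

The position after 0 is 1; □(a → ○d) ∧ □□(¬a → ○(d → a)) is false there.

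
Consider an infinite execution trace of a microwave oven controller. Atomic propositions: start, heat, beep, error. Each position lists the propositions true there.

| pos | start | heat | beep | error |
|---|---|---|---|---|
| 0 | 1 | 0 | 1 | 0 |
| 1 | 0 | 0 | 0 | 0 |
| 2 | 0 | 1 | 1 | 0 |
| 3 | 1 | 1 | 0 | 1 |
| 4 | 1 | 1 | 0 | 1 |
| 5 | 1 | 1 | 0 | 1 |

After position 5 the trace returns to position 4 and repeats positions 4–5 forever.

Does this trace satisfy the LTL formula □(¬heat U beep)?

Does not hold

¬heat U beep must hold at every position from 0 onward. It fails at position 3, so □(¬heat U beep) is false.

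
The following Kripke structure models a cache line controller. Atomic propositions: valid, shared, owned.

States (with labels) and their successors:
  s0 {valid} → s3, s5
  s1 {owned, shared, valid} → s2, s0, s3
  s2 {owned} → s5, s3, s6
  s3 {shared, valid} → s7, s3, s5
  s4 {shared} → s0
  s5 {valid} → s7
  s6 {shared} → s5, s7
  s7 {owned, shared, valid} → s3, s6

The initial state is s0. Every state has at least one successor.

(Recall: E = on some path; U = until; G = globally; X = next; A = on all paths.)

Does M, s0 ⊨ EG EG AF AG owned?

No

States satisfying EG AF AG owned: ∅.
States satisfying EG EG AF AG owned: ∅.
No suitable path/successor from s0 witnesses the formula.
s0 ∉ Sat(EG EG AF AG owned).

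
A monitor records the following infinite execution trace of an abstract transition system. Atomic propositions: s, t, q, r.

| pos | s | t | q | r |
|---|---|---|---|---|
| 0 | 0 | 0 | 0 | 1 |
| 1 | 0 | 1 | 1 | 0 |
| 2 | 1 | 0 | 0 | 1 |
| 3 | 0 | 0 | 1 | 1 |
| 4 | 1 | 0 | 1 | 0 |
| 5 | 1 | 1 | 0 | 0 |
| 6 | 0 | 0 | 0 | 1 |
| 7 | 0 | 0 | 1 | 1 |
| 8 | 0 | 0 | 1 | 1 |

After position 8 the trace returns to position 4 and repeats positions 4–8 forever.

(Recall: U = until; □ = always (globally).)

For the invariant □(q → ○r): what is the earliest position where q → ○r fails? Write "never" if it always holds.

3

Check q → ○r at each position in order: 0 ✓, 1 ✓, 2 ✓.
At position 3 the labels are {q, r} and the next position 4 has {q, s}, so q → ○r is false there. This is the first violation.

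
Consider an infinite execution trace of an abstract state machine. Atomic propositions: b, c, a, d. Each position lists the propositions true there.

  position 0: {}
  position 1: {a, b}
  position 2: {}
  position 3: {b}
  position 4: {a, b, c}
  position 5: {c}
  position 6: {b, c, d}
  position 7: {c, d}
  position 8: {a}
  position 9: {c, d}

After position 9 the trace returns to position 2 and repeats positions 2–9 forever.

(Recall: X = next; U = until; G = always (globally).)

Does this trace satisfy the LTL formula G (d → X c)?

d → X c must hold at every position from 0 onward. It fails at position 7, so G (d → X c) is false.
Positions where d holds: 6, 7, 9.
Check X c at each: 6→ok, 7→fails, 9→fails.

Violated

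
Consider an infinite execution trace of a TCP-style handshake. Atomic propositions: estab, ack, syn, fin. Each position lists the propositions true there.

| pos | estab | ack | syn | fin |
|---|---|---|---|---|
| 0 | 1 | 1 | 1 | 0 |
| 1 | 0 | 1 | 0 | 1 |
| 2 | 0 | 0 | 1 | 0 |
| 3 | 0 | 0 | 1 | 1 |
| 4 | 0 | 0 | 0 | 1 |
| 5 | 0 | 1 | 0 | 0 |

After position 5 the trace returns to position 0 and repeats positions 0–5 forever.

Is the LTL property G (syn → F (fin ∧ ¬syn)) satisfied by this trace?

syn → F (fin ∧ ¬syn) holds at every position 0..5, and those are all positions ever visited, so G (syn → F (fin ∧ ¬syn)) holds.
Positions where syn holds: 0, 2, 3.
Check F (fin ∧ ¬syn) at each: 0→ok, 2→ok, 3→ok.

Yes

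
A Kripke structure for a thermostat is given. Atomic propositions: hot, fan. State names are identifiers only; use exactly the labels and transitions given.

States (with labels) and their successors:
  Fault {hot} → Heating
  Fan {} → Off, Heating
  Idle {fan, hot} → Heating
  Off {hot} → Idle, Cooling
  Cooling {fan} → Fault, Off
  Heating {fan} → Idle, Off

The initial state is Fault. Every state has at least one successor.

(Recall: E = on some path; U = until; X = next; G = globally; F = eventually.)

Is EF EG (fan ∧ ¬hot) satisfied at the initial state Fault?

No

States satisfying EG (fan ∧ ¬hot): ∅.
States satisfying EF EG (fan ∧ ¬hot): ∅.
No suitable path/successor from Fault witnesses the formula.
Fault ∉ Sat(EF EG (fan ∧ ¬hot)).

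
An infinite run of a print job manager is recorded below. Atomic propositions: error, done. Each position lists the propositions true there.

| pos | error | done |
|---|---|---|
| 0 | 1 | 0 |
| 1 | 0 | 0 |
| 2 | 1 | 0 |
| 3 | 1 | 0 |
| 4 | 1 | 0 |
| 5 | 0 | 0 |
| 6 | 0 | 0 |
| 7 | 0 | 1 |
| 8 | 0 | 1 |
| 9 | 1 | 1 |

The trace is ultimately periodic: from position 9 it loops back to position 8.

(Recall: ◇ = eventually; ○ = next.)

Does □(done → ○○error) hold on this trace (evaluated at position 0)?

Violated

done → ○○error must hold at every position from 0 onward. It fails at position 8, so □(done → ○○error) is false.
Positions where done holds: 7, 8, 9.
Check ○○error at each: 7→ok, 8→fails, 9→ok.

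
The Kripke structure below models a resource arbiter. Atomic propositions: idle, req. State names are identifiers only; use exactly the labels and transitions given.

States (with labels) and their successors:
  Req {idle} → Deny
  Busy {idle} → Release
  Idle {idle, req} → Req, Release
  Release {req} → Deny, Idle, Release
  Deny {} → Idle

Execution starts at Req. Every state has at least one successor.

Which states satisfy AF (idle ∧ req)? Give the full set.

States satisfying idle ∧ req: {Idle}.
States satisfying AF (idle ∧ req): {Req, Idle, Deny}.

{Req, Idle, Deny}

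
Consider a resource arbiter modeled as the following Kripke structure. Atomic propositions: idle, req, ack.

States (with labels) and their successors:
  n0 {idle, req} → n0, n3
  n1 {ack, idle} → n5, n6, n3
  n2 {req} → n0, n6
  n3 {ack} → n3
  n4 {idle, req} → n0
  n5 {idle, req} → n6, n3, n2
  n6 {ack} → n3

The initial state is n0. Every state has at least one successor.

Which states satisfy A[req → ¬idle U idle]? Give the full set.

{n0, n1, n4, n5}

States satisfying req → ¬idle: {n1, n2, n3, n6}.
States satisfying idle: {n0, n1, n4, n5}.
States satisfying A[req → ¬idle U idle]: {n0, n1, n4, n5}.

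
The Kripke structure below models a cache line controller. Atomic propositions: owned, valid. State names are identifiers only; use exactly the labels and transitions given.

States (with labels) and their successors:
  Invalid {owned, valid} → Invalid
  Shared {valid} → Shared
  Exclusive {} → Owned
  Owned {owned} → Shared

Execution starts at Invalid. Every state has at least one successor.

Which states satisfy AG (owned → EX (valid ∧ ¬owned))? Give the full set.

{Shared, Exclusive, Owned}

States satisfying owned → EX (valid ∧ ¬owned): {Shared, Exclusive, Owned}.
States satisfying AG (owned → EX (valid ∧ ¬owned)): {Shared, Exclusive, Owned}.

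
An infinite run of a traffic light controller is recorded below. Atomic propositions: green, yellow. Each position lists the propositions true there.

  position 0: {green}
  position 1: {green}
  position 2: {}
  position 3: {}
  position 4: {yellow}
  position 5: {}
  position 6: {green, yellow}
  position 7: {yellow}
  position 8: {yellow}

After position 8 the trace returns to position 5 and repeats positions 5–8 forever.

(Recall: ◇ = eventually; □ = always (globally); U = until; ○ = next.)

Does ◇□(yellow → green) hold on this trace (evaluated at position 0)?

□(yellow → green) is false at every position 0..8, so it never becomes true and ◇□(yellow → green) fails.

No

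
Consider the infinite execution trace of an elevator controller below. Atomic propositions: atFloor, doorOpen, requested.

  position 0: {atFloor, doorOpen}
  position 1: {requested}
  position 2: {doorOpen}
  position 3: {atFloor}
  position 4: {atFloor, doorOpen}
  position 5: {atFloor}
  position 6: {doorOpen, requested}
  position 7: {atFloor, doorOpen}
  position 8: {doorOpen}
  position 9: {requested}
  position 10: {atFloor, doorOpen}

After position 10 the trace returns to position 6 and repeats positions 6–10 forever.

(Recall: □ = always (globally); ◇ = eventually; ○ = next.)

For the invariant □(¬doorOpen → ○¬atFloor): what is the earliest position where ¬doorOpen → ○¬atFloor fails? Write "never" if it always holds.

3

Check ¬doorOpen → ○¬atFloor at each position in order: 0 ✓, 1 ✓, 2 ✓.
At position 3 the labels are {atFloor} and the next position 4 has {atFloor, doorOpen}, so ¬doorOpen → ○¬atFloor is false there. This is the first violation.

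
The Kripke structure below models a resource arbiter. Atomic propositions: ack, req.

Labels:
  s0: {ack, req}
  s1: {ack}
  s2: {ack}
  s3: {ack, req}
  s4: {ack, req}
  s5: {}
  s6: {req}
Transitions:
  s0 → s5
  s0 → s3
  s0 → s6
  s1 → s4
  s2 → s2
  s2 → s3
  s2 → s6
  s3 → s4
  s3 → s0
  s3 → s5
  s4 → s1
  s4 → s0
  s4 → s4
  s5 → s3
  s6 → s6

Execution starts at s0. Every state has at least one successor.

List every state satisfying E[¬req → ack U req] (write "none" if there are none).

{s0, s1, s2, s3, s4, s6}

States satisfying ¬req → ack: {s0, s1, s2, s3, s4, s6}.
States satisfying req: {s0, s3, s4, s6}.
States satisfying E[¬req → ack U req]: {s0, s1, s2, s3, s4, s6}.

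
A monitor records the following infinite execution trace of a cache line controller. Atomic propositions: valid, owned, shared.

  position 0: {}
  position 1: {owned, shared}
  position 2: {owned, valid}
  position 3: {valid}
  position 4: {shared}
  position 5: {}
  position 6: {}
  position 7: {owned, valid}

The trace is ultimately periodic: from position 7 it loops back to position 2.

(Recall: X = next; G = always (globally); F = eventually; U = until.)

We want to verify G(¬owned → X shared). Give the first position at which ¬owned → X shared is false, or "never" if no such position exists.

Check ¬owned → X shared at each position in order: 0 ✓, 1 ✓, 2 ✓, 3 ✓.
At position 4 the labels are {shared} and the next position 5 has {}, so ¬owned → X shared is false there. This is the first violation.

4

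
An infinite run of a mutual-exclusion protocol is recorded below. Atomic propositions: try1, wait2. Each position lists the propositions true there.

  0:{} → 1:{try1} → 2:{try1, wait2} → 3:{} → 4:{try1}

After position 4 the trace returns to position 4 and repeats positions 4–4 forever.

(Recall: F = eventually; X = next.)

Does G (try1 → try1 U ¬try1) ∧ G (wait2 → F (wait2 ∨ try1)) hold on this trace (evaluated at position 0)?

try1 → try1 U ¬try1 must hold at every position from 0 onward. It fails at position 4, so G (try1 → try1 U ¬try1) is false.
Positions where try1 holds: 1, 2, 4.
Check try1 U ¬try1 at each: 1→ok, 2→ok, 4→fails.
wait2 → F (wait2 ∨ try1) holds at every position 0..4, and those are all positions ever visited, so G (wait2 → F (wait2 ∨ try1)) holds.
Positions where wait2 holds: 2.
Check F (wait2 ∨ try1) at each: 2→ok.
At position 0: G (try1 → try1 U ¬try1) is false; G (wait2 → F (wait2 ∨ try1)) is true; so G (try1 → try1 U ¬try1) ∧ G (wait2 → F (wait2 ∨ try1)) is false.

Violated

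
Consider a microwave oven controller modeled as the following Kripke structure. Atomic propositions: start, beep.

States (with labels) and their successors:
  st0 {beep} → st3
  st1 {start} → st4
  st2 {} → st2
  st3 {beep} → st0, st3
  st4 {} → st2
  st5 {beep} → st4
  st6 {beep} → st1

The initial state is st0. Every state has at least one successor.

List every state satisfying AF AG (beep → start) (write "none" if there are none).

{st1, st2, st4, st5, st6}

States satisfying AG (beep → start): {st1, st2, st4}.
States satisfying AF AG (beep → start): {st1, st2, st4, st5, st6}.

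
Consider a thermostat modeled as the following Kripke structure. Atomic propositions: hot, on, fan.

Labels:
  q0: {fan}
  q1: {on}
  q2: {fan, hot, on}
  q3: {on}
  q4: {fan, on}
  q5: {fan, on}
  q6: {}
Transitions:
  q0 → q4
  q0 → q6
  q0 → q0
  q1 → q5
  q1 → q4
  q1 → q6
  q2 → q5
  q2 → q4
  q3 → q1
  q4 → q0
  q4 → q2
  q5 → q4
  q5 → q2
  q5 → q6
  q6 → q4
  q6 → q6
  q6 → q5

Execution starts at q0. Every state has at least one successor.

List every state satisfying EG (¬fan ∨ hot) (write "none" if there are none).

{q1, q3, q6}

States satisfying ¬fan ∨ hot: {q1, q2, q3, q6}.
States satisfying EG (¬fan ∨ hot): {q1, q3, q6}.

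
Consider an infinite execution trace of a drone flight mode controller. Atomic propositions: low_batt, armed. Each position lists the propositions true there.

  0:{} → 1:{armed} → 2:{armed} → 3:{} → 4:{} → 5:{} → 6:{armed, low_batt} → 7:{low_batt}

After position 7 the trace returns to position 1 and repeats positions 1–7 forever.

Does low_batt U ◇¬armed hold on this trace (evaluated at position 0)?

Satisfied

Walking from position 0: ◇¬armed first holds at position 0, and low_batt holds at every earlier position along the way, so low_batt U ◇¬armed holds.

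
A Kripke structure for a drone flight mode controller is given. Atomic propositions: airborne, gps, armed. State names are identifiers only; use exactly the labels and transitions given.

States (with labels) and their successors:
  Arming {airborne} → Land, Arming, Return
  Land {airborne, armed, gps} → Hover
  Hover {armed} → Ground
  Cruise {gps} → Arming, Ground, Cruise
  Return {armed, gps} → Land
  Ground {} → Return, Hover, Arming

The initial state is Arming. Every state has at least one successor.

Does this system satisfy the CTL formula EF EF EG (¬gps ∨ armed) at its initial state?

Holds

States satisfying EF EG (¬gps ∨ armed): {Arming, Land, Hover, Cruise, Return, Ground}.
States satisfying EF EF EG (¬gps ∨ armed): {Arming, Land, Hover, Cruise, Return, Ground}.
Some path from Arming reaches a state where EF EG (¬gps ∨ armed) holds.
Arming ∈ Sat(EF EF EG (¬gps ∨ armed)).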